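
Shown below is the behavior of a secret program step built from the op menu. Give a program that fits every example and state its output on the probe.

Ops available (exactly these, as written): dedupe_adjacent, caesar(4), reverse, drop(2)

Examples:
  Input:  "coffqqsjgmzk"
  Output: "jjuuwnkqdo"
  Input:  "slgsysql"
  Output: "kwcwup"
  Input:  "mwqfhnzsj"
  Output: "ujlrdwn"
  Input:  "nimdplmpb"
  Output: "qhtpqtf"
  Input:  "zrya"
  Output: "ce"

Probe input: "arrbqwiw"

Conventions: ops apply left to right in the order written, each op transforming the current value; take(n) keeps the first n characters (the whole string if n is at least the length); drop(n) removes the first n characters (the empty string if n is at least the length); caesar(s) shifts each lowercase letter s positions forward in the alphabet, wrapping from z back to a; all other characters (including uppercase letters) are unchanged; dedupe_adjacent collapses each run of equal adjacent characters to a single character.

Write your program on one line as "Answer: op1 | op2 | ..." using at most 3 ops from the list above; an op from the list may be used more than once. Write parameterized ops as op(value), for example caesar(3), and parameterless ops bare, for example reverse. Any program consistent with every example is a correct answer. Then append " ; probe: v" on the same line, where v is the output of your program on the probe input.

drop(2) | caesar(4) ; probe: "vfuama"

Check, running the answer program on each example:
  "coffqqsjgmzk" -> "ffqqsjgmzk" -> "jjuuwnkqdo"
  "slgsysql" -> "gsysql" -> "kwcwup"
  "mwqfhnzsj" -> "qfhnzsj" -> "ujlrdwn"
  "nimdplmpb" -> "mdplmpb" -> "qhtpqtf"
  "zrya" -> "ya" -> "ce"
  probe: "arrbqwiw" -> "rbqwiw" -> "vfuama"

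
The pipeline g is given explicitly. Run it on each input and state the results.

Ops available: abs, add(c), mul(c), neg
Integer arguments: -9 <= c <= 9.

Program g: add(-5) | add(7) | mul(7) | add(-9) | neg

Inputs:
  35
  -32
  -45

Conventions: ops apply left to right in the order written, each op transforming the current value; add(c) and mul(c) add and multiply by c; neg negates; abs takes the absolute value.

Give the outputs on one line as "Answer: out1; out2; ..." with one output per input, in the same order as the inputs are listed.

Execution, op by op:
  35 -> 30 -> 37 -> 259 -> 250 -> -250
  -32 -> -37 -> -30 -> -210 -> -219 -> 219
  -45 -> -50 -> -43 -> -301 -> -310 -> 310

-250; 219; 310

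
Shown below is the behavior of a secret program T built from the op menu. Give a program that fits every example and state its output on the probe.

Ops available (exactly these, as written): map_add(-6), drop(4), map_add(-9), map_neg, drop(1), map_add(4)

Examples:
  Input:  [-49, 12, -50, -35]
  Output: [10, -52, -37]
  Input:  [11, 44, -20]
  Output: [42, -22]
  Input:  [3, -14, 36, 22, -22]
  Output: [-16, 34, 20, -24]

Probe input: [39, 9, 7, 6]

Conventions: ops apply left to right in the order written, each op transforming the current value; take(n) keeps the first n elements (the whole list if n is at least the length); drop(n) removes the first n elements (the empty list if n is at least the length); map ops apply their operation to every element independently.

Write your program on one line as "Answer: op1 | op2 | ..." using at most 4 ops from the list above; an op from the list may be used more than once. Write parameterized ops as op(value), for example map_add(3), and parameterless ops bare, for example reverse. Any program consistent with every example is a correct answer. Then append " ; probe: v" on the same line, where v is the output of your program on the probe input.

map_add(-6) | drop(1) | map_add(4) ; probe: [7, 5, 4]

Check, running the answer program on each example:
  [-49, 12, -50, -35] -> [-55, 6, -56, -41] -> [6, -56, -41] -> [10, -52, -37]
  [11, 44, -20] -> [5, 38, -26] -> [38, -26] -> [42, -22]
  [3, -14, 36, 22, -22] -> [-3, -20, 30, 16, -28] -> [-20, 30, 16, -28] -> [-16, 34, 20, -24]
  probe: [39, 9, 7, 6] -> [33, 3, 1, 0] -> [3, 1, 0] -> [7, 5, 4]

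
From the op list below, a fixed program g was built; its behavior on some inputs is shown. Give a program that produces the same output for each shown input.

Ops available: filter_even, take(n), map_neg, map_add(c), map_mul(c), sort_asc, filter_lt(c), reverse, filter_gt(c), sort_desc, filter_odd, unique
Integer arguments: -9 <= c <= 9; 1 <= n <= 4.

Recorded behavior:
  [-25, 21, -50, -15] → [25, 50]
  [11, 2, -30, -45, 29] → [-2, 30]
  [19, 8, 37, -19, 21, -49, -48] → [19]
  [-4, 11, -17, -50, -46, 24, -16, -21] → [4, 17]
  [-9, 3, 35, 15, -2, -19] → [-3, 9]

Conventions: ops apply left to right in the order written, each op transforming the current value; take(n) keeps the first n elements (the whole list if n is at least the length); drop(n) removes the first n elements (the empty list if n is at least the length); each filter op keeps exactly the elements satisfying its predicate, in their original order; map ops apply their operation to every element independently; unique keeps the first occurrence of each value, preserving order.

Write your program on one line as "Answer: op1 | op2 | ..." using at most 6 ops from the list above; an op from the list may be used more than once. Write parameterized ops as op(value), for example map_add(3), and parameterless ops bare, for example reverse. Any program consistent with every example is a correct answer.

take(4) | filter_lt(6) | take(2) | sort_desc | map_neg

Check, running the answer program on each example:
  [-25, 21, -50, -15] -> [-25, 21, -50, -15] -> [-25, -50, -15] -> [-25, -50] -> [-25, -50] -> [25, 50]
  [11, 2, -30, -45, 29] -> [11, 2, -30, -45] -> [2, -30, -45] -> [2, -30] -> [2, -30] -> [-2, 30]
  [19, 8, 37, -19, 21, -49, -48] -> [19, 8, 37, -19] -> [-19] -> [-19] -> [-19] -> [19]
  [-4, 11, -17, -50, -46, 24, -16, -21] -> [-4, 11, -17, -50] -> [-4, -17, -50] -> [-4, -17] -> [-4, -17] -> [4, 17]
  [-9, 3, 35, 15, -2, -19] -> [-9, 3, 35, 15] -> [-9, 3] -> [-9, 3] -> [3, -9] -> [-3, 9]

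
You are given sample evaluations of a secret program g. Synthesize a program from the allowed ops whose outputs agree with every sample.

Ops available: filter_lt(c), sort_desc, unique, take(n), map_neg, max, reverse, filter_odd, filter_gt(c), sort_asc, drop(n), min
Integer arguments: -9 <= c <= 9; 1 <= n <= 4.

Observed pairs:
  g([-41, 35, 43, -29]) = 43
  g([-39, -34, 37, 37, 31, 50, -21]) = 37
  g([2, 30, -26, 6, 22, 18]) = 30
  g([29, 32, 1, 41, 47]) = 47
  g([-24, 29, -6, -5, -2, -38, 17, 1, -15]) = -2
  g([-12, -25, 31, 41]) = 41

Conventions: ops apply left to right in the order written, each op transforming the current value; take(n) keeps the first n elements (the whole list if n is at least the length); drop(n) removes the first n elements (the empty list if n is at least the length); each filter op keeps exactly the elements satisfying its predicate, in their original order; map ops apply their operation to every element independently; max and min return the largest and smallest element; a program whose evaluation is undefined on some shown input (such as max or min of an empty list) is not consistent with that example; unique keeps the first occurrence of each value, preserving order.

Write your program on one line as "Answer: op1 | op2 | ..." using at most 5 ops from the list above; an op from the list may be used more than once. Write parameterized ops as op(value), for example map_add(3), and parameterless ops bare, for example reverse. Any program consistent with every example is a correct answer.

sort_asc | drop(2) | take(4) | max

Check, running the answer program on each example:
  [-41, 35, 43, -29] -> [-41, -29, 35, 43] -> [35, 43] -> [35, 43] -> 43
  [-39, -34, 37, 37, 31, 50, -21] -> [-39, -34, -21, 31, 37, 37, 50] -> [-21, 31, 37, 37, 50] -> [-21, 31, 37, 37] -> 37
  [2, 30, -26, 6, 22, 18] -> [-26, 2, 6, 18, 22, 30] -> [6, 18, 22, 30] -> [6, 18, 22, 30] -> 30
  [29, 32, 1, 41, 47] -> [1, 29, 32, 41, 47] -> [32, 41, 47] -> [32, 41, 47] -> 47
  [-24, 29, -6, -5, -2, -38, 17, 1, -15] -> [-38, -24, -15, -6, -5, -2, 1, 17, 29] -> [-15, -6, -5, -2, 1, 17, 29] -> [-15, -6, -5, -2] -> -2
  [-12, -25, 31, 41] -> [-25, -12, 31, 41] -> [31, 41] -> [31, 41] -> 41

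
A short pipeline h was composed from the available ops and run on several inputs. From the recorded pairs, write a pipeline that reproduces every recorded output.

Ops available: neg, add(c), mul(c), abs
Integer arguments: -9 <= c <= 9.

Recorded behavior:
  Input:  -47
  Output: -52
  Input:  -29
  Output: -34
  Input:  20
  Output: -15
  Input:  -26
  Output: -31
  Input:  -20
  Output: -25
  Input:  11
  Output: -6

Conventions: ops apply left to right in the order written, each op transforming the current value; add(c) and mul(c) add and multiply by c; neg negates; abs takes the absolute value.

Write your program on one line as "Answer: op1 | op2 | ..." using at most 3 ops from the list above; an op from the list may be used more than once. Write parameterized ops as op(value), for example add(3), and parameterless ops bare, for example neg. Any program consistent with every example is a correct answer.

add(-5) | abs | neg

Check, running the answer program on each example:
  -47 -> -52 -> 52 -> -52
  -29 -> -34 -> 34 -> -34
  20 -> 15 -> 15 -> -15
  -26 -> -31 -> 31 -> -31
  -20 -> -25 -> 25 -> -25
  11 -> 6 -> 6 -> -6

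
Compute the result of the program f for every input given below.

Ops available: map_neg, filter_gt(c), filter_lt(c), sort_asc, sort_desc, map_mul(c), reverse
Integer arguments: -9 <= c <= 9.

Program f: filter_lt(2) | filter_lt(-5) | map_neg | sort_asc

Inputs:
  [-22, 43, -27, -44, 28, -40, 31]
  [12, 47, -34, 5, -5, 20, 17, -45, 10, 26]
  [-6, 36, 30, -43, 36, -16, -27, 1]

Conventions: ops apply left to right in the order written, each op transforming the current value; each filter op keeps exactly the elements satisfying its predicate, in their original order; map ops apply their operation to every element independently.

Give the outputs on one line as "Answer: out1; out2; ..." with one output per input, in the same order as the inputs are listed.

[22, 27, 40, 44]; [34, 45]; [6, 16, 27, 43]

Execution, op by op:
  [-22, 43, -27, -44, 28, -40, 31] -> [-22, -27, -44, -40] -> [-22, -27, -44, -40] -> [22, 27, 44, 40] -> [22, 27, 40, 44]
  [12, 47, -34, 5, -5, 20, 17, -45, 10, 26] -> [-34, -5, -45] -> [-34, -45] -> [34, 45] -> [34, 45]
  [-6, 36, 30, -43, 36, -16, -27, 1] -> [-6, -43, -16, -27, 1] -> [-6, -43, -16, -27] -> [6, 43, 16, 27] -> [6, 16, 27, 43]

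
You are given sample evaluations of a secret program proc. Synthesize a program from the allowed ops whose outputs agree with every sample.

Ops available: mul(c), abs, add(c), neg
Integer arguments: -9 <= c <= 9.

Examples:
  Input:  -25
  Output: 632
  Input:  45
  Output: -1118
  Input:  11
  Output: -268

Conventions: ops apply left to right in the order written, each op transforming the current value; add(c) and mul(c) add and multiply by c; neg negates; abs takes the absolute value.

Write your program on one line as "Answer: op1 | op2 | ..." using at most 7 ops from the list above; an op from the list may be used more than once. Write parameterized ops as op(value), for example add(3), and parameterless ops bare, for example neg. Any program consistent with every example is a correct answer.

mul(5) | mul(5) | neg | add(8) | add(-6) | add(5)

Check, running the answer program on each example:
  -25 -> -125 -> -625 -> 625 -> 633 -> 627 -> 632
  45 -> 225 -> 1125 -> -1125 -> -1117 -> -1123 -> -1118
  11 -> 55 -> 275 -> -275 -> -267 -> -273 -> -268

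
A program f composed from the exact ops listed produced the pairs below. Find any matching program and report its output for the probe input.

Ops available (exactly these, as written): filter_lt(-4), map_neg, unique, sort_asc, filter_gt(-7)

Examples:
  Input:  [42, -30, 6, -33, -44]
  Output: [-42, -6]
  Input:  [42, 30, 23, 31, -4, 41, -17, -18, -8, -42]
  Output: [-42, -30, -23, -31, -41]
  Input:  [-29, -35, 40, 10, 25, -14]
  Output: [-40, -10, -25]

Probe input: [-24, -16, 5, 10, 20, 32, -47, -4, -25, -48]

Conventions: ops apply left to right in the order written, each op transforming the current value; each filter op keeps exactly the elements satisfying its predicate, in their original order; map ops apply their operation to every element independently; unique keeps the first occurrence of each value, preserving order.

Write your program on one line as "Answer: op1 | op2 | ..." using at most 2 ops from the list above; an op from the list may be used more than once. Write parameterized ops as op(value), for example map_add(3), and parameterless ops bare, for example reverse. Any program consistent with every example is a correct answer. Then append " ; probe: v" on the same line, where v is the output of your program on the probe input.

map_neg | filter_lt(-4) ; probe: [-5, -10, -20, -32]

Check, running the answer program on each example:
  [42, -30, 6, -33, -44] -> [-42, 30, -6, 33, 44] -> [-42, -6]
  [42, 30, 23, 31, -4, 41, -17, -18, -8, -42] -> [-42, -30, -23, -31, 4, -41, 17, 18, 8, 42] -> [-42, -30, -23, -31, -41]
  [-29, -35, 40, 10, 25, -14] -> [29, 35, -40, -10, -25, 14] -> [-40, -10, -25]
  probe: [-24, -16, 5, 10, 20, 32, -47, -4, -25, -48] -> [24, 16, -5, -10, -20, -32, 47, 4, 25, 48] -> [-5, -10, -20, -32]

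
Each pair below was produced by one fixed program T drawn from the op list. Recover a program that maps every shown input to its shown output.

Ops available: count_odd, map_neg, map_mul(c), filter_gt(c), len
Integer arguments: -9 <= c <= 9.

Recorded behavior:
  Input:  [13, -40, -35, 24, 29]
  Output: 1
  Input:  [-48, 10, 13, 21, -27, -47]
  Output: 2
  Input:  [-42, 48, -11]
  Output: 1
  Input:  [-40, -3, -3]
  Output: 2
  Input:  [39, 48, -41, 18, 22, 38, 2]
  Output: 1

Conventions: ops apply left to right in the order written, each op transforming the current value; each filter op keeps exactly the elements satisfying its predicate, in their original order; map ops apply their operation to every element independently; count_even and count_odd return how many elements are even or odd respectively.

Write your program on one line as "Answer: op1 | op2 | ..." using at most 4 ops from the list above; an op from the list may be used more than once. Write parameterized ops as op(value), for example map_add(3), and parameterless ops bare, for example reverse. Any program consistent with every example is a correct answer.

map_neg | filter_gt(-3) | filter_gt(0) | count_odd

Check, running the answer program on each example:
  [13, -40, -35, 24, 29] -> [-13, 40, 35, -24, -29] -> [40, 35] -> [40, 35] -> 1
  [-48, 10, 13, 21, -27, -47] -> [48, -10, -13, -21, 27, 47] -> [48, 27, 47] -> [48, 27, 47] -> 2
  [-42, 48, -11] -> [42, -48, 11] -> [42, 11] -> [42, 11] -> 1
  [-40, -3, -3] -> [40, 3, 3] -> [40, 3, 3] -> [40, 3, 3] -> 2
  [39, 48, -41, 18, 22, 38, 2] -> [-39, -48, 41, -18, -22, -38, -2] -> [41, -2] -> [41] -> 1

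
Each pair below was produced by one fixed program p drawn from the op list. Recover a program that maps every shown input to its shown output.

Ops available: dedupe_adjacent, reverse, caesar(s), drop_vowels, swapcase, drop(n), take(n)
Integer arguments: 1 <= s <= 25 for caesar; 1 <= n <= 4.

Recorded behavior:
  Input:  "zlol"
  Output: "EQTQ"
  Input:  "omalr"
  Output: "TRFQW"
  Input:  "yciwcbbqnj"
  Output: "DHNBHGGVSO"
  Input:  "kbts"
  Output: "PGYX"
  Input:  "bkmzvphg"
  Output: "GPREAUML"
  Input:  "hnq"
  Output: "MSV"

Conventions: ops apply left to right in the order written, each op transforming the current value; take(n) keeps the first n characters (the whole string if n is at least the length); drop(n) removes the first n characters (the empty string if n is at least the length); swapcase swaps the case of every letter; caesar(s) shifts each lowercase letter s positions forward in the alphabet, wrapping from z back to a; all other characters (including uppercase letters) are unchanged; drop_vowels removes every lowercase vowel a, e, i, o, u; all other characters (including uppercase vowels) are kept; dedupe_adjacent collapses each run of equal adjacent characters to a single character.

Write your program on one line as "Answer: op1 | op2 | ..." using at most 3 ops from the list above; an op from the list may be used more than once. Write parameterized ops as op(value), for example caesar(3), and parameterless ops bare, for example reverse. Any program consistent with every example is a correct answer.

caesar(5) | swapcase

Check, running the answer program on each example:
  "zlol" -> "eqtq" -> "EQTQ"
  "omalr" -> "trfqw" -> "TRFQW"
  "yciwcbbqnj" -> "dhnbhggvso" -> "DHNBHGGVSO"
  "kbts" -> "pgyx" -> "PGYX"
  "bkmzvphg" -> "gpreauml" -> "GPREAUML"
  "hnq" -> "msv" -> "MSV"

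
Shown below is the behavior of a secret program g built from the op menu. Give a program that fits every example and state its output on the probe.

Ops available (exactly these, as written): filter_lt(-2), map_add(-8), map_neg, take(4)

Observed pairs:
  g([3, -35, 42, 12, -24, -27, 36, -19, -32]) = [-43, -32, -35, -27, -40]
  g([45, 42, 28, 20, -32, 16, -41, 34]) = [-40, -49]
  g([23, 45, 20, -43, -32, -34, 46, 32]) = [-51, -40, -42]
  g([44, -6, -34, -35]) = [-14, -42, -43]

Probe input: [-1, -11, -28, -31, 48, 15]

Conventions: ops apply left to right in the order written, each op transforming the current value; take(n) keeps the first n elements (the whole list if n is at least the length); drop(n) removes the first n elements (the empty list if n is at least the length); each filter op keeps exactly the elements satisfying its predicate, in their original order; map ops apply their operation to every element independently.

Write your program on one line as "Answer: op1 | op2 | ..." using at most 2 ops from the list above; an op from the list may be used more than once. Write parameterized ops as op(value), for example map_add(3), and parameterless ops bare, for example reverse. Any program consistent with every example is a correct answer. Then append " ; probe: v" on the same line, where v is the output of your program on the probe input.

filter_lt(-2) | map_add(-8) ; probe: [-19, -36, -39]

Check, running the answer program on each example:
  [3, -35, 42, 12, -24, -27, 36, -19, -32] -> [-35, -24, -27, -19, -32] -> [-43, -32, -35, -27, -40]
  [45, 42, 28, 20, -32, 16, -41, 34] -> [-32, -41] -> [-40, -49]
  [23, 45, 20, -43, -32, -34, 46, 32] -> [-43, -32, -34] -> [-51, -40, -42]
  [44, -6, -34, -35] -> [-6, -34, -35] -> [-14, -42, -43]
  probe: [-1, -11, -28, -31, 48, 15] -> [-11, -28, -31] -> [-19, -36, -39]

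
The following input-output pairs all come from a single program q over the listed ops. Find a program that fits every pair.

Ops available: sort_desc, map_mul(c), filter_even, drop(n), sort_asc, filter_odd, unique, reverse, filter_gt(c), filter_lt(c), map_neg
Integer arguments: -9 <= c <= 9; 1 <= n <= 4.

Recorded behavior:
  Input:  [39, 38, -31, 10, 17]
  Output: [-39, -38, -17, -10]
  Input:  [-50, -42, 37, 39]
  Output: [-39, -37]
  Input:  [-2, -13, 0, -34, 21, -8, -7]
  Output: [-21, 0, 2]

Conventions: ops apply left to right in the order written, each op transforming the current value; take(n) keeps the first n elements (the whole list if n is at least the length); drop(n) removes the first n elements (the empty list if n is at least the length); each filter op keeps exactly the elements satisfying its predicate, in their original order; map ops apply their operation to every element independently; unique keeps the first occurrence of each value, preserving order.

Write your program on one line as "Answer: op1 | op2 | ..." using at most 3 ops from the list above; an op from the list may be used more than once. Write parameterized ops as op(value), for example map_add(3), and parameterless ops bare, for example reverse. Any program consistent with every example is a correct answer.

map_neg | sort_asc | filter_lt(3)

Check, running the answer program on each example:
  [39, 38, -31, 10, 17] -> [-39, -38, 31, -10, -17] -> [-39, -38, -17, -10, 31] -> [-39, -38, -17, -10]
  [-50, -42, 37, 39] -> [50, 42, -37, -39] -> [-39, -37, 42, 50] -> [-39, -37]
  [-2, -13, 0, -34, 21, -8, -7] -> [2, 13, 0, 34, -21, 8, 7] -> [-21, 0, 2, 7, 8, 13, 34] -> [-21, 0, 2]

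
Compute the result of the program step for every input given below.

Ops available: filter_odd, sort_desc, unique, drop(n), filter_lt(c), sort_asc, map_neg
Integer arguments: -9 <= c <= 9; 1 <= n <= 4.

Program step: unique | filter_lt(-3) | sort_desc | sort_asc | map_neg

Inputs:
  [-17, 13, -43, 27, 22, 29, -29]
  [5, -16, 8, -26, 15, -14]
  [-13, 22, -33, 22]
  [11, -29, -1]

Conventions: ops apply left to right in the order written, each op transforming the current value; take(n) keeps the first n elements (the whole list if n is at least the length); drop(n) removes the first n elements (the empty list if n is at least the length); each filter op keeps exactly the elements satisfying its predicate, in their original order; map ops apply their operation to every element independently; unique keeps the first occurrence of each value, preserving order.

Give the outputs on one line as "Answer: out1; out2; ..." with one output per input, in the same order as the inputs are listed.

Execution, op by op:
  [-17, 13, -43, 27, 22, 29, -29] -> [-17, 13, -43, 27, 22, 29, -29] -> [-17, -43, -29] -> [-17, -29, -43] -> [-43, -29, -17] -> [43, 29, 17]
  [5, -16, 8, -26, 15, -14] -> [5, -16, 8, -26, 15, -14] -> [-16, -26, -14] -> [-14, -16, -26] -> [-26, -16, -14] -> [26, 16, 14]
  [-13, 22, -33, 22] -> [-13, 22, -33] -> [-13, -33] -> [-13, -33] -> [-33, -13] -> [33, 13]
  [11, -29, -1] -> [11, -29, -1] -> [-29] -> [-29] -> [-29] -> [29]

[43, 29, 17]; [26, 16, 14]; [33, 13]; [29]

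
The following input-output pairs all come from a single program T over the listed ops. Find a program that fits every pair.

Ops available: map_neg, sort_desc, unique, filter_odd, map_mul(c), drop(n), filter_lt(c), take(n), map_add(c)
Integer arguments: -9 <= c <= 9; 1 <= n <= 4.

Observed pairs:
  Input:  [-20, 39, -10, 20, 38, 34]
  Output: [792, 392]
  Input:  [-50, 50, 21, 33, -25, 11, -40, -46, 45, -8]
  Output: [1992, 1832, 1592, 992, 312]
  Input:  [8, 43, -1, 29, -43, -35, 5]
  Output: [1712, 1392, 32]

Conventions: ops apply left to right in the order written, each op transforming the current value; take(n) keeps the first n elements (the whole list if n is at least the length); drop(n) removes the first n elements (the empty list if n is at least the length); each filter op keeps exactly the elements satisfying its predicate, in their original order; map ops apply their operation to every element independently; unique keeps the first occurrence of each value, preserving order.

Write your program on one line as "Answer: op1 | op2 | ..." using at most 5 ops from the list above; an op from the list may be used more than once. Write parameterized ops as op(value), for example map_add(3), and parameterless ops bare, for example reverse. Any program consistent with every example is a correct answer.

filter_lt(5) | map_mul(-8) | map_mul(5) | sort_desc | map_add(-8)

Check, running the answer program on each example:
  [-20, 39, -10, 20, 38, 34] -> [-20, -10] -> [160, 80] -> [800, 400] -> [800, 400] -> [792, 392]
  [-50, 50, 21, 33, -25, 11, -40, -46, 45, -8] -> [-50, -25, -40, -46, -8] -> [400, 200, 320, 368, 64] -> [2000, 1000, 1600, 1840, 320] -> [2000, 1840, 1600, 1000, 320] -> [1992, 1832, 1592, 992, 312]
  [8, 43, -1, 29, -43, -35, 5] -> [-1, -43, -35] -> [8, 344, 280] -> [40, 1720, 1400] -> [1720, 1400, 40] -> [1712, 1392, 32]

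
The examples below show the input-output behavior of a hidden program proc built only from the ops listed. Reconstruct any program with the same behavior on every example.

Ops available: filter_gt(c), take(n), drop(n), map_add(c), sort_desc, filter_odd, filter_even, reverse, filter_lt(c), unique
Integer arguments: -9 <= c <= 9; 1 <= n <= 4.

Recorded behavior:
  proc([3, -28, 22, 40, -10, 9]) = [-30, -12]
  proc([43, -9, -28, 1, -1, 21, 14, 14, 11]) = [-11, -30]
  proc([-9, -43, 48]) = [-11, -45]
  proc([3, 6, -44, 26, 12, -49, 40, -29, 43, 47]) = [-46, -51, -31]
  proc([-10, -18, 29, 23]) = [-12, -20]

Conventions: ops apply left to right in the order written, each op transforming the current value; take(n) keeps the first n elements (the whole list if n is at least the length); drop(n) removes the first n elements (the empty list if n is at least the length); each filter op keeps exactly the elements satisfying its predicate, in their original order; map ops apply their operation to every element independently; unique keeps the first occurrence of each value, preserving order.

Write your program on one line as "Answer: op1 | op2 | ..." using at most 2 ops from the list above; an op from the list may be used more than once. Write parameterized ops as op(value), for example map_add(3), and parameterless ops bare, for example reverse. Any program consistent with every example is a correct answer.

map_add(-2) | filter_lt(-8)

Check, running the answer program on each example:
  [3, -28, 22, 40, -10, 9] -> [1, -30, 20, 38, -12, 7] -> [-30, -12]
  [43, -9, -28, 1, -1, 21, 14, 14, 11] -> [41, -11, -30, -1, -3, 19, 12, 12, 9] -> [-11, -30]
  [-9, -43, 48] -> [-11, -45, 46] -> [-11, -45]
  [3, 6, -44, 26, 12, -49, 40, -29, 43, 47] -> [1, 4, -46, 24, 10, -51, 38, -31, 41, 45] -> [-46, -51, -31]
  [-10, -18, 29, 23] -> [-12, -20, 27, 21] -> [-12, -20]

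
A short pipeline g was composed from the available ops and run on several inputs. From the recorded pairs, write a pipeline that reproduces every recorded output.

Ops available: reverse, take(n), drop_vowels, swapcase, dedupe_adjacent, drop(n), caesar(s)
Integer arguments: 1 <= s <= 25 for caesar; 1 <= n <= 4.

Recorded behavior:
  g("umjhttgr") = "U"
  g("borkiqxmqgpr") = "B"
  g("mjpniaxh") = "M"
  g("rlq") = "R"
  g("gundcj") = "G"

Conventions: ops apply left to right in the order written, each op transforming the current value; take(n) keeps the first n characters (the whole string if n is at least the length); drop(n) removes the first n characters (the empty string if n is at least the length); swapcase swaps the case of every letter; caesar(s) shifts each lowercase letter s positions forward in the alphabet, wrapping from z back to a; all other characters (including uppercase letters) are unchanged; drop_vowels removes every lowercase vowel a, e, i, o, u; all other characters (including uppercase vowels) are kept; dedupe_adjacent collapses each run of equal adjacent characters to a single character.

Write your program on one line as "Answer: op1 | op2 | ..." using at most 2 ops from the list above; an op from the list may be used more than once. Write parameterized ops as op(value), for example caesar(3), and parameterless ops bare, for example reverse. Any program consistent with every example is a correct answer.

take(1) | swapcase

Check, running the answer program on each example:
  "umjhttgr" -> "u" -> "U"
  "borkiqxmqgpr" -> "b" -> "B"
  "mjpniaxh" -> "m" -> "M"
  "rlq" -> "r" -> "R"
  "gundcj" -> "g" -> "G"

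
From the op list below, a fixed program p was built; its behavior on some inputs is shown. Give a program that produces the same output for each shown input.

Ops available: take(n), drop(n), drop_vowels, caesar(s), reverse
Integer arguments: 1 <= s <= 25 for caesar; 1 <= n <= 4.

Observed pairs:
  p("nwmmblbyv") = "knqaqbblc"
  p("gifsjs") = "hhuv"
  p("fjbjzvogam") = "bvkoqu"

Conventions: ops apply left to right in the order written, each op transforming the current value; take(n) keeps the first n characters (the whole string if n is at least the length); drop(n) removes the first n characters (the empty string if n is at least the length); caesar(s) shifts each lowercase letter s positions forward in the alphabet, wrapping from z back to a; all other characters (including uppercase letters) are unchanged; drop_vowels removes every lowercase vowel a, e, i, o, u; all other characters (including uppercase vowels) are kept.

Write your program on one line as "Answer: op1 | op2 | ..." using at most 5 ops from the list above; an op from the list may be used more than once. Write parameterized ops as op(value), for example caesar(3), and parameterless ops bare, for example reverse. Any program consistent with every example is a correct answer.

drop_vowels | reverse | caesar(11) | drop_vowels | caesar(4)

Check, running the answer program on each example:
  "nwmmblbyv" -> "nwmmblbyv" -> "vyblbmmwn" -> "gjmwmxxhy" -> "gjmwmxxhy" -> "knqaqbblc"
  "gifsjs" -> "gfsjs" -> "sjsfg" -> "dudqr" -> "ddqr" -> "hhuv"
  "fjbjzvogam" -> "fjbjzvgm" -> "mgvzjbjf" -> "xrgkumuq" -> "xrgkmq" -> "bvkoqu"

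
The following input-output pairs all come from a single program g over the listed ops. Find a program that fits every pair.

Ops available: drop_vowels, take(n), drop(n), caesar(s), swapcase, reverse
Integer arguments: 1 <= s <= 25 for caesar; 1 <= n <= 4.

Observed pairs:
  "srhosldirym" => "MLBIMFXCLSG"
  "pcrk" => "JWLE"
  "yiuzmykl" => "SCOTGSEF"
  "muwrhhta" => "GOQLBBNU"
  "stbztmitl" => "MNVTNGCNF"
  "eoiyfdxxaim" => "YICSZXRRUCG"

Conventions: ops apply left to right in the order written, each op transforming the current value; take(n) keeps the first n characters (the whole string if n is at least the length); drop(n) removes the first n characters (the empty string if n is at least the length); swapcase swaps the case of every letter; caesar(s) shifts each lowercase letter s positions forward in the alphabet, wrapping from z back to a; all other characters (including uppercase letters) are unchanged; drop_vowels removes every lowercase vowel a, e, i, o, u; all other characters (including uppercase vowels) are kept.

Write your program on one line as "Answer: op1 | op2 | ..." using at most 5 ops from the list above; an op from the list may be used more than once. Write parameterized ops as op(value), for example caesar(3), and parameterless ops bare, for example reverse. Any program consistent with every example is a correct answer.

reverse | caesar(20) | swapcase | reverse

Check, running the answer program on each example:
  "srhosldirym" -> "myridlsohrs" -> "gslcxfmiblm" -> "GSLCXFMIBLM" -> "MLBIMFXCLSG"
  "pcrk" -> "krcp" -> "elwj" -> "ELWJ" -> "JWLE"
  "yiuzmykl" -> "lkymzuiy" -> "fesgtocs" -> "FESGTOCS" -> "SCOTGSEF"
  "muwrhhta" -> "athhrwum" -> "unbblqog" -> "UNBBLQOG" -> "GOQLBBNU"
  "stbztmitl" -> "ltimtzbts" -> "fncgntvnm" -> "FNCGNTVNM" -> "MNVTNGCNF"
  "eoiyfdxxaim" -> "miaxxdfyioe" -> "gcurrxzsciy" -> "GCURRXZSCIY" -> "YICSZXRRUCG"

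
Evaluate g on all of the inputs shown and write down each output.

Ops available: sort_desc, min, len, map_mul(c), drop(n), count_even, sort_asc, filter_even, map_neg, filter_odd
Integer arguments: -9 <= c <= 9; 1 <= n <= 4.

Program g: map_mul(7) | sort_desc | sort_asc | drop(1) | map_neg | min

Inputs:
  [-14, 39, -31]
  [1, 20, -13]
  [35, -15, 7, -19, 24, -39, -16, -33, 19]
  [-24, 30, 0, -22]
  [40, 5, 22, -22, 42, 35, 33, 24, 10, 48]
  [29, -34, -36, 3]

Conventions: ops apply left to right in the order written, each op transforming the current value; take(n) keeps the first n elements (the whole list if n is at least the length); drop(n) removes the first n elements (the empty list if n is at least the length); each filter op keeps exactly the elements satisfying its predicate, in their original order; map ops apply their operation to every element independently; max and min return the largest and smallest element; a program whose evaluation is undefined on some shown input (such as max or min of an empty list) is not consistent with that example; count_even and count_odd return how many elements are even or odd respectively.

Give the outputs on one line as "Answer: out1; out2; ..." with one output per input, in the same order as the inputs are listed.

-273; -140; -245; -210; -336; -203

Execution, op by op:
  [-14, 39, -31] -> [-98, 273, -217] -> [273, -98, -217] -> [-217, -98, 273] -> [-98, 273] -> [98, -273] -> -273
  [1, 20, -13] -> [7, 140, -91] -> [140, 7, -91] -> [-91, 7, 140] -> [7, 140] -> [-7, -140] -> -140
  [35, -15, 7, -19, 24, -39, -16, -33, 19] -> [245, -105, 49, -133, 168, -273, -112, -231, 133] -> [245, 168, 133, 49, -105, -112, -133, -231, -273] -> [-273, -231, -133, -112, -105, 49, 133, 168, 245] -> [-231, -133, -112, -105, 49, 133, 168, 245] -> [231, 133, 112, 105, -49, -133, -168, -245] -> -245
  [-24, 30, 0, -22] -> [-168, 210, 0, -154] -> [210, 0, -154, -168] -> [-168, -154, 0, 210] -> [-154, 0, 210] -> [154, 0, -210] -> -210
  [40, 5, 22, -22, 42, 35, 33, 24, 10, 48] -> [280, 35, 154, -154, 294, 245, 231, 168, 70, 336] -> [336, 294, 280, 245, 231, 168, 154, 70, 35, -154] -> [-154, 35, 70, 154, 168, 231, 245, 280, 294, 336] -> [35, 70, 154, 168, 231, 245, 280, 294, 336] -> [-35, -70, -154, -168, -231, -245, -280, -294, -336] -> -336
  [29, -34, -36, 3] -> [203, -238, -252, 21] -> [203, 21, -238, -252] -> [-252, -238, 21, 203] -> [-238, 21, 203] -> [238, -21, -203] -> -203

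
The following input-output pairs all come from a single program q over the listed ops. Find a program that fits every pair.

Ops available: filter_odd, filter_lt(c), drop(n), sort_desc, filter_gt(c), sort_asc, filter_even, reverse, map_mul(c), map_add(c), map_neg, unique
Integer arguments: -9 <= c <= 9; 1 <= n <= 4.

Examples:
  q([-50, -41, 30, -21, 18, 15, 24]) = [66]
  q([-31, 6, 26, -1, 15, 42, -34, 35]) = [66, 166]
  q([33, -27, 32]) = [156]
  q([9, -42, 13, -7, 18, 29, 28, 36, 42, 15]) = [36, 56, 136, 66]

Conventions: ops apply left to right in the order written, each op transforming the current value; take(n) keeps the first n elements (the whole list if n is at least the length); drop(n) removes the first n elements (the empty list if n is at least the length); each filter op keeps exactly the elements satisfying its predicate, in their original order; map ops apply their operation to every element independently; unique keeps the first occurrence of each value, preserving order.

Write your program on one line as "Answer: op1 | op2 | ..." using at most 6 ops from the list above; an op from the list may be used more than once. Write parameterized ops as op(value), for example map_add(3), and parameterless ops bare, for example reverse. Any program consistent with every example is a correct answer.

filter_odd | filter_gt(0) | map_mul(-5) | map_add(9) | map_neg

Check, running the answer program on each example:
  [-50, -41, 30, -21, 18, 15, 24] -> [-41, -21, 15] -> [15] -> [-75] -> [-66] -> [66]
  [-31, 6, 26, -1, 15, 42, -34, 35] -> [-31, -1, 15, 35] -> [15, 35] -> [-75, -175] -> [-66, -166] -> [66, 166]
  [33, -27, 32] -> [33, -27] -> [33] -> [-165] -> [-156] -> [156]
  [9, -42, 13, -7, 18, 29, 28, 36, 42, 15] -> [9, 13, -7, 29, 15] -> [9, 13, 29, 15] -> [-45, -65, -145, -75] -> [-36, -56, -136, -66] -> [36, 56, 136, 66]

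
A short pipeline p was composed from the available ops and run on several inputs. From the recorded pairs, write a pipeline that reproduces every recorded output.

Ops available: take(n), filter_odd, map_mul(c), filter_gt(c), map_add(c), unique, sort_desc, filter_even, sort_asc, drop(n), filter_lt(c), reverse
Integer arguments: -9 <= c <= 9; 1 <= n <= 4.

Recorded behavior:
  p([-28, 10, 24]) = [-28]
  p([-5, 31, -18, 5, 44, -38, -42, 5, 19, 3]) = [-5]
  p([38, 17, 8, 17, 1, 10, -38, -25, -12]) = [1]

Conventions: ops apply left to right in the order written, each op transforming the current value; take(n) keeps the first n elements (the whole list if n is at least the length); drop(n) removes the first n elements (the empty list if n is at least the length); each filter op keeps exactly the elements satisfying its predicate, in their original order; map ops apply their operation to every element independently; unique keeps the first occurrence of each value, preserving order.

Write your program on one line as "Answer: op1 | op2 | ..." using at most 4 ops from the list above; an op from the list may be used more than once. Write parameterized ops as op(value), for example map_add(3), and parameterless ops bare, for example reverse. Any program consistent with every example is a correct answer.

filter_lt(4) | take(3) | take(1)

Check, running the answer program on each example:
  [-28, 10, 24] -> [-28] -> [-28] -> [-28]
  [-5, 31, -18, 5, 44, -38, -42, 5, 19, 3] -> [-5, -18, -38, -42, 3] -> [-5, -18, -38] -> [-5]
  [38, 17, 8, 17, 1, 10, -38, -25, -12] -> [1, -38, -25, -12] -> [1, -38, -25] -> [1]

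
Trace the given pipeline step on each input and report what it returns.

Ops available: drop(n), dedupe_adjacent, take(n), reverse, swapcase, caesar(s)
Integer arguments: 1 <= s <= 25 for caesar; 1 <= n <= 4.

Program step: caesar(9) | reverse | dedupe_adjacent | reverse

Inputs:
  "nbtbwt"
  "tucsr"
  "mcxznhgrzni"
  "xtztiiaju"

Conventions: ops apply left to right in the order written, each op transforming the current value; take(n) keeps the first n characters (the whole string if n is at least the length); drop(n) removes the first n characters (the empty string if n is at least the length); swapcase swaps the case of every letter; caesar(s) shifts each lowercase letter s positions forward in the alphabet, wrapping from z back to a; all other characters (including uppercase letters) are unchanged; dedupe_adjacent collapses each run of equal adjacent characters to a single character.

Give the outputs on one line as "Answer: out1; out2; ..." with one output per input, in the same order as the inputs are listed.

Execution, op by op:
  "nbtbwt" -> "wkckfc" -> "cfkckw" -> "cfkckw" -> "wkckfc"
  "tucsr" -> "cdlba" -> "abldc" -> "abldc" -> "cdlba"
  "mcxznhgrzni" -> "vlgiwqpaiwr" -> "rwiapqwiglv" -> "rwiapqwiglv" -> "vlgiwqpaiwr"
  "xtztiiaju" -> "gcicrrjsd" -> "dsjrrcicg" -> "dsjrcicg" -> "gcicrjsd"

"wkckfc"; "cdlba"; "vlgiwqpaiwr"; "gcicrjsd"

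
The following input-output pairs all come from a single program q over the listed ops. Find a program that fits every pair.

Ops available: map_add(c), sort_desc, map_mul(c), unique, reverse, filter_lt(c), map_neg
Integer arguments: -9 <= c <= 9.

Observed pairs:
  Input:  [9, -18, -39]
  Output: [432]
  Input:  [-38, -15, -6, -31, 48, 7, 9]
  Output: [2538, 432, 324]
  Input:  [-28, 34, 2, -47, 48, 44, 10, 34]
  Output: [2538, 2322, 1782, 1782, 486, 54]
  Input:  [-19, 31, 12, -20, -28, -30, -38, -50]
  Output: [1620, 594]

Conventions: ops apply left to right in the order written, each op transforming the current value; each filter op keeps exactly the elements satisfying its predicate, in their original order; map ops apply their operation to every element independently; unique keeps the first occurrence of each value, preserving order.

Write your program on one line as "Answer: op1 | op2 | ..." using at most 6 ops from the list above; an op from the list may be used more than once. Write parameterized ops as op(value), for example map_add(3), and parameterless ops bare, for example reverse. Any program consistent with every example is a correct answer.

map_add(-1) | sort_desc | map_mul(-9) | filter_lt(9) | map_mul(-6)

Check, running the answer program on each example:
  [9, -18, -39] -> [8, -19, -40] -> [8, -19, -40] -> [-72, 171, 360] -> [-72] -> [432]
  [-38, -15, -6, -31, 48, 7, 9] -> [-39, -16, -7, -32, 47, 6, 8] -> [47, 8, 6, -7, -16, -32, -39] -> [-423, -72, -54, 63, 144, 288, 351] -> [-423, -72, -54] -> [2538, 432, 324]
  [-28, 34, 2, -47, 48, 44, 10, 34] -> [-29, 33, 1, -48, 47, 43, 9, 33] -> [47, 43, 33, 33, 9, 1, -29, -48] -> [-423, -387, -297, -297, -81, -9, 261, 432] -> [-423, -387, -297, -297, -81, -9] -> [2538, 2322, 1782, 1782, 486, 54]
  [-19, 31, 12, -20, -28, -30, -38, -50] -> [-20, 30, 11, -21, -29, -31, -39, -51] -> [30, 11, -20, -21, -29, -31, -39, -51] -> [-270, -99, 180, 189, 261, 279, 351, 459] -> [-270, -99] -> [1620, 594]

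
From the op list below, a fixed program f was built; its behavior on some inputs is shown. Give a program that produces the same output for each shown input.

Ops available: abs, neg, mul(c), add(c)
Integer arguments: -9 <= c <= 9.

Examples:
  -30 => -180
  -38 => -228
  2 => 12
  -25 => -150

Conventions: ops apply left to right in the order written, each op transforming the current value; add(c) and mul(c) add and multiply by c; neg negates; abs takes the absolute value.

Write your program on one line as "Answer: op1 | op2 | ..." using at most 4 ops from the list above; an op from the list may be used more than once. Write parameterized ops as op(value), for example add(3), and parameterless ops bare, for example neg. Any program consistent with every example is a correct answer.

mul(3) | neg | mul(2) | neg

Check, running the answer program on each example:
  -30 -> -90 -> 90 -> 180 -> -180
  -38 -> -114 -> 114 -> 228 -> -228
  2 -> 6 -> -6 -> -12 -> 12
  -25 -> -75 -> 75 -> 150 -> -150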